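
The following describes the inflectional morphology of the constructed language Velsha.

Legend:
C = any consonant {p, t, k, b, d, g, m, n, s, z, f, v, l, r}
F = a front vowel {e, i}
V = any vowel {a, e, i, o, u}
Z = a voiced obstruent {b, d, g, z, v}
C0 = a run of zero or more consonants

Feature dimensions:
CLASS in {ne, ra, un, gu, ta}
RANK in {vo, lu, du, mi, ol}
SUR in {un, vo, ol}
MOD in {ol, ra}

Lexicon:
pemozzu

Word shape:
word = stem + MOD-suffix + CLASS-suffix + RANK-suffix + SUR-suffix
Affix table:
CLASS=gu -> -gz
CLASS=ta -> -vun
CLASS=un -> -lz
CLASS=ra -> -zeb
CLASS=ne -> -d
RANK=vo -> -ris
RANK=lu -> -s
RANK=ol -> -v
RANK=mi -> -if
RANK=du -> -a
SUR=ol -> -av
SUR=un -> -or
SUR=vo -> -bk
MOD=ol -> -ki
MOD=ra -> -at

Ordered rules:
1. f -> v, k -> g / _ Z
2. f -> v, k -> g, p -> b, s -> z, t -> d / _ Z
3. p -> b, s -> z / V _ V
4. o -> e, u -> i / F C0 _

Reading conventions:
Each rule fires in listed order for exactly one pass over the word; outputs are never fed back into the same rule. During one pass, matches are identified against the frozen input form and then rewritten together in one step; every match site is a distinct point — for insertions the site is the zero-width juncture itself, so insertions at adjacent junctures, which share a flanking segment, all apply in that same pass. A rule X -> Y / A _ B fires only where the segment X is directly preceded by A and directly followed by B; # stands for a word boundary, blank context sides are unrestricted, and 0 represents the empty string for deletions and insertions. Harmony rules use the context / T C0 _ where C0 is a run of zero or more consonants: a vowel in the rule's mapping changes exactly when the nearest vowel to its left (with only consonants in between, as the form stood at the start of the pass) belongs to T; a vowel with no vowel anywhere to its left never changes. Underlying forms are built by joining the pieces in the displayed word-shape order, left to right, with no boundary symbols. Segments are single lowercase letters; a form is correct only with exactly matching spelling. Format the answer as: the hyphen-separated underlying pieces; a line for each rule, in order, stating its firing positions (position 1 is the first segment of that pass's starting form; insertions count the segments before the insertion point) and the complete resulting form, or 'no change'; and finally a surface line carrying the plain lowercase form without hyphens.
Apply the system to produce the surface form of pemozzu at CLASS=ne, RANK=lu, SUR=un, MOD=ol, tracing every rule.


underlying: pemozzu-ki-d-s-or
1. f -> v, k -> g / _ Z: no change
2. f -> v, k -> g, p -> b, s -> z, t -> d / _ Z: no change
3. p -> b, s -> z / V _ V: no change
4. o -> e, u -> i / F C0 _: fires at position(s) 4, 12: pemezzukidser
surface: pemezzukidser


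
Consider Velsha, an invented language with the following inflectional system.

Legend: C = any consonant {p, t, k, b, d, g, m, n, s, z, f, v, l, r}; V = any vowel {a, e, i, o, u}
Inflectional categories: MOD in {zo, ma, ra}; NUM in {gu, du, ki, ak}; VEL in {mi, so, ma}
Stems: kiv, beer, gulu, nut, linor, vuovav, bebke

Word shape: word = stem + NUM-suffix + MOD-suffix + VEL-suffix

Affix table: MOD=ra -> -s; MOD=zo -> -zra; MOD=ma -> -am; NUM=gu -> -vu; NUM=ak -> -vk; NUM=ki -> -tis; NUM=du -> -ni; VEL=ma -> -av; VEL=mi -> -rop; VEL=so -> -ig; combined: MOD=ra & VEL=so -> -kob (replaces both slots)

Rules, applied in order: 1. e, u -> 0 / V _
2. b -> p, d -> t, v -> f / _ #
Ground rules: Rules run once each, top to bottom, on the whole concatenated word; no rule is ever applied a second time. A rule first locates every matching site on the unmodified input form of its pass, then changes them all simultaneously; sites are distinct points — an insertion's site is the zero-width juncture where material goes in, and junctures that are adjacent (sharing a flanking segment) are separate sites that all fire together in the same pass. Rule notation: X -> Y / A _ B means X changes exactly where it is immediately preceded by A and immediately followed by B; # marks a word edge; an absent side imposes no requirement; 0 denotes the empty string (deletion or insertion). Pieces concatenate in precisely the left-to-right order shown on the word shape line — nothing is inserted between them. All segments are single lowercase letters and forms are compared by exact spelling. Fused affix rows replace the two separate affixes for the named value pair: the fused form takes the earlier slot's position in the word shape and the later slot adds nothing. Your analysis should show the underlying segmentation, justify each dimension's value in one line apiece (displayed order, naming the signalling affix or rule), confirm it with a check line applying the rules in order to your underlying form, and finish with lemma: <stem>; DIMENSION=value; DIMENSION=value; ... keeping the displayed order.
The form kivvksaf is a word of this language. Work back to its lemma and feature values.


underlying: kiv-vk-s-av
MOD=ra - signalled by the affix -s
NUM=ak - signalled by the affix -vk
VEL=ma - signalled by the affix -av
check: kivvksav -> kivvksav -> kivvksaf
lemma: kiv; MOD=ra; NUM=ak; VEL=ma


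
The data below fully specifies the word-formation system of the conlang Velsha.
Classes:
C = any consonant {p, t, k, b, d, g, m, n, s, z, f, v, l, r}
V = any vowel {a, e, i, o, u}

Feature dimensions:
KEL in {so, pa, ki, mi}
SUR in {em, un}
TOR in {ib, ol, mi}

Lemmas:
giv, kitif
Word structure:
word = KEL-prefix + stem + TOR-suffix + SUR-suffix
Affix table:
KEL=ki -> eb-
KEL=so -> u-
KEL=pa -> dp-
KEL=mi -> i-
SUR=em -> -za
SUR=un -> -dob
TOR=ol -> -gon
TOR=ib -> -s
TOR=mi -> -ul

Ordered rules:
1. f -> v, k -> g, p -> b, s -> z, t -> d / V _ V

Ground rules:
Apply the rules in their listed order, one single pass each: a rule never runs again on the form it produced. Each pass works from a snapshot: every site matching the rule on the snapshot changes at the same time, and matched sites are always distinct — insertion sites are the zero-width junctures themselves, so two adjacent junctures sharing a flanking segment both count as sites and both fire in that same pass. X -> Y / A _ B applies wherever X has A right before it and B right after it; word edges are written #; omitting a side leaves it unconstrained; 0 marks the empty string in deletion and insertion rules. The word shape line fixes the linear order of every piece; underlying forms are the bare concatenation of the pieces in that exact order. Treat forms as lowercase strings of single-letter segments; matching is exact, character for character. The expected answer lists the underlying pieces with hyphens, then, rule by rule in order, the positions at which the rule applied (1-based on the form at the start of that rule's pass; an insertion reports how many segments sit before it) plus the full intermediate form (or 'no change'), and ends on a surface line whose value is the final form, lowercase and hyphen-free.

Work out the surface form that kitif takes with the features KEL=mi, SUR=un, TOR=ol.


underlying: i-kitif-gon-dob
1. f -> v, k -> g, p -> b, s -> z, t -> d / V _ V: fires at position(s) 2, 4: igidifgondob
surface: igidifgondob


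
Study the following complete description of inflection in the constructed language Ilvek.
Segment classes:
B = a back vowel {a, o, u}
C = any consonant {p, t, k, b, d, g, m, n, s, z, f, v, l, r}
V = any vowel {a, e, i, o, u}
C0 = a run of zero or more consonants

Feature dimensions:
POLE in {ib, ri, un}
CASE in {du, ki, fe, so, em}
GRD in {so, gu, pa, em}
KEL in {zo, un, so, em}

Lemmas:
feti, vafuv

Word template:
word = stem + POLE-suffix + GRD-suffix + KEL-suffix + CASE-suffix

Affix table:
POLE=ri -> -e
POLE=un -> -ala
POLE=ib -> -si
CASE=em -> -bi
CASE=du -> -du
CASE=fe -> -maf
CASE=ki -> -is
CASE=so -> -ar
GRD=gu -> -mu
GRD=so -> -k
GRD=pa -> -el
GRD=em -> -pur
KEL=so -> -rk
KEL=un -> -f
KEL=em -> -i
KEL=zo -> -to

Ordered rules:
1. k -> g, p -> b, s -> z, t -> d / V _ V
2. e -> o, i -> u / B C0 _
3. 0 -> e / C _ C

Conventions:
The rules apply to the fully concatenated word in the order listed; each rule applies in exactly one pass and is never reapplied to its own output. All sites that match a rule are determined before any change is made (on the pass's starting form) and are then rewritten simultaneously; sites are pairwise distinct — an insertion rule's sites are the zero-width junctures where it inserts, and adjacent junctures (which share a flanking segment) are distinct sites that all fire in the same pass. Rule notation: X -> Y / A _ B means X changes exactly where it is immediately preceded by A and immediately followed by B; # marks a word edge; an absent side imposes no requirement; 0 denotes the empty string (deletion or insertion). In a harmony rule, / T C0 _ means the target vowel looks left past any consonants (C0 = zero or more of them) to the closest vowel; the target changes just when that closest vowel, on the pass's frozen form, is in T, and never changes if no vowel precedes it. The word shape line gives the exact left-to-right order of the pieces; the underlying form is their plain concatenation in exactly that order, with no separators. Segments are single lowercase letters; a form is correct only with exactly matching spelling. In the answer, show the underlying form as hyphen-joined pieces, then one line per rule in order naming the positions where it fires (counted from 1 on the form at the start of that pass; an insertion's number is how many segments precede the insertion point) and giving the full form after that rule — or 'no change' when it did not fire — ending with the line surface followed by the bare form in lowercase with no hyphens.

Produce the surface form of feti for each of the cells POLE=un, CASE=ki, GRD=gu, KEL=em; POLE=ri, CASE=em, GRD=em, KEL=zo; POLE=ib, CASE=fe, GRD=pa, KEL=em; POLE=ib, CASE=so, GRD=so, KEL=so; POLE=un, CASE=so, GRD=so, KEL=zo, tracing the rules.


cell POLE=un, CASE=ki, GRD=gu, KEL=em:
underlying: feti-ala-mu-i-is
1. k -> g, p -> b, s -> z, t -> d / V _ V: fires at position(s) 3: fedialamuiis
2. e -> o, i -> u / B C0 _: fires at position(s) 10: fedialamuuis
3. 0 -> e / C _ C: no change
surface: fedialamuuis

cell POLE=ri, CASE=em, GRD=em, KEL=zo:
underlying: feti-e-pur-to-bi
1. k -> g, p -> b, s -> z, t -> d / V _ V: fires at position(s) 3, 6: fedieburtobi
2. e -> o, i -> u / B C0 _: fires at position(s) 12: fedieburtobu
3. 0 -> e / C _ C: inserts after position(s) 8: fedieburetobu
surface: fedieburetobu

cell POLE=ib, CASE=fe, GRD=pa, KEL=em:
underlying: feti-si-el-i-maf
1. k -> g, p -> b, s -> z, t -> d / V _ V: fires at position(s) 3, 5: fedizielimaf
2. e -> o, i -> u / B C0 _: no change
3. 0 -> e / C _ C: no change
surface: fedizielimaf

cell POLE=ib, CASE=so, GRD=so, KEL=so:
underlying: feti-si-k-rk-ar
1. k -> g, p -> b, s -> z, t -> d / V _ V: fires at position(s) 3, 5: fedizikrkar
2. e -> o, i -> u / B C0 _: no change
3. 0 -> e / C _ C: inserts after position(s) 7, 8: fedizikerekar
surface: fedizikerekar

cell POLE=un, CASE=so, GRD=so, KEL=zo:
underlying: feti-ala-k-to-ar
1. k -> g, p -> b, s -> z, t -> d / V _ V: fires at position(s) 3: fedialaktoar
2. e -> o, i -> u / B C0 _: no change
3. 0 -> e / C _ C: inserts after position(s) 8: fedialaketoar
surface: fedialaketoar


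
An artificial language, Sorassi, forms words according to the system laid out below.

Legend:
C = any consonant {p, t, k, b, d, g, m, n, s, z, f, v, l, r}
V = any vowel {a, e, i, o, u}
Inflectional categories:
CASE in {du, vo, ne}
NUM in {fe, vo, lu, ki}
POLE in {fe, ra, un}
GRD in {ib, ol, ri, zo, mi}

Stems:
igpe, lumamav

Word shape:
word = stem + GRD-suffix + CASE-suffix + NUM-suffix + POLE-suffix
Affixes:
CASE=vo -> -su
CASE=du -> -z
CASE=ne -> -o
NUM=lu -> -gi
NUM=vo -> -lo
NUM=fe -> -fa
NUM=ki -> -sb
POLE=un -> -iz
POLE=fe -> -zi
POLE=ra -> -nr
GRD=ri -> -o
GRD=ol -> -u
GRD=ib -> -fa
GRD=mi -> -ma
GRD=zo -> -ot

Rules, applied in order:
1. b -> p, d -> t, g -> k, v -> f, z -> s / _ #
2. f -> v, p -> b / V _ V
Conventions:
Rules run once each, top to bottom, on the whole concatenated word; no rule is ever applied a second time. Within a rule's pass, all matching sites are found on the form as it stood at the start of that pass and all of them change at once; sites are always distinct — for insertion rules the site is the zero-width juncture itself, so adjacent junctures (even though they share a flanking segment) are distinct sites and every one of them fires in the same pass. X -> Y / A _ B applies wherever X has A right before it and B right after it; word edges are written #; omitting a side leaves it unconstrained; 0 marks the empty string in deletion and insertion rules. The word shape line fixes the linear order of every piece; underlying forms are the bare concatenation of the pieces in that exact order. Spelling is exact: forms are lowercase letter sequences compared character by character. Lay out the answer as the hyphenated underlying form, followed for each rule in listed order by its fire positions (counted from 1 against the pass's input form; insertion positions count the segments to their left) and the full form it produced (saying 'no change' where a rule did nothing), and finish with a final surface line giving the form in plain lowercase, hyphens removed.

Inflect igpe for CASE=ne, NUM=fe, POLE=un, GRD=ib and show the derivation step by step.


underlying: igpe-fa-o-fa-iz
1. b -> p, d -> t, g -> k, v -> f, z -> s / _ #: fires at position(s) 11: igpefaofais
2. f -> v, p -> b / V _ V: fires at position(s) 5, 8: igpevaovais
surface: igpevaovais


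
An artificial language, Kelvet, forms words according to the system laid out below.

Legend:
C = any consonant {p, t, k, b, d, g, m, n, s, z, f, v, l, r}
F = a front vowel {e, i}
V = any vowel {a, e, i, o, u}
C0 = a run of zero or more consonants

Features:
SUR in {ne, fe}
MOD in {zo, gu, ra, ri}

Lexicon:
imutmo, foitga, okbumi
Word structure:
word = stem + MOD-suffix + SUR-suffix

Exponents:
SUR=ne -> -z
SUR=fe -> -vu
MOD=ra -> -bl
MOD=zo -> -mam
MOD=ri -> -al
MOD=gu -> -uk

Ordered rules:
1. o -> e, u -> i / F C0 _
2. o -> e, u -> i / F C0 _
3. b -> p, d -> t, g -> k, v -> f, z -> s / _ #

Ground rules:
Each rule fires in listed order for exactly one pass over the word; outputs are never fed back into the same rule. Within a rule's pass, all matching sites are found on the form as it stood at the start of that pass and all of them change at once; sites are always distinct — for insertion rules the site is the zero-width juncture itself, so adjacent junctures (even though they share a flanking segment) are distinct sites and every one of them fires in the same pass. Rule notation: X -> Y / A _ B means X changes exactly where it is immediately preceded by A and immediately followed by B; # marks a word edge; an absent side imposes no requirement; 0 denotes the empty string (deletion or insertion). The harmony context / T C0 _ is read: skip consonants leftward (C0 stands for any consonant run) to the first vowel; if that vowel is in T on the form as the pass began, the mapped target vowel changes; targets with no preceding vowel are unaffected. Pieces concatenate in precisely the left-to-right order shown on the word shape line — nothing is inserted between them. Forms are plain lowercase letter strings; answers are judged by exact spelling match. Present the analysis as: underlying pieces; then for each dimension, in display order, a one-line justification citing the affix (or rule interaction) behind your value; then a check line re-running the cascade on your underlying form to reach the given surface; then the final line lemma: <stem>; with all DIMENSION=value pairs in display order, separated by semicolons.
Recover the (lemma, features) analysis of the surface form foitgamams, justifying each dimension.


underlying: foitga-mam-z
SUR=ne - signalled by the affix -z
MOD=zo - signalled by the affix -mam
check: foitgamamz -> foitgamamz -> foitgamamz -> foitgamams
lemma: foitga; SUR=ne; MOD=zo


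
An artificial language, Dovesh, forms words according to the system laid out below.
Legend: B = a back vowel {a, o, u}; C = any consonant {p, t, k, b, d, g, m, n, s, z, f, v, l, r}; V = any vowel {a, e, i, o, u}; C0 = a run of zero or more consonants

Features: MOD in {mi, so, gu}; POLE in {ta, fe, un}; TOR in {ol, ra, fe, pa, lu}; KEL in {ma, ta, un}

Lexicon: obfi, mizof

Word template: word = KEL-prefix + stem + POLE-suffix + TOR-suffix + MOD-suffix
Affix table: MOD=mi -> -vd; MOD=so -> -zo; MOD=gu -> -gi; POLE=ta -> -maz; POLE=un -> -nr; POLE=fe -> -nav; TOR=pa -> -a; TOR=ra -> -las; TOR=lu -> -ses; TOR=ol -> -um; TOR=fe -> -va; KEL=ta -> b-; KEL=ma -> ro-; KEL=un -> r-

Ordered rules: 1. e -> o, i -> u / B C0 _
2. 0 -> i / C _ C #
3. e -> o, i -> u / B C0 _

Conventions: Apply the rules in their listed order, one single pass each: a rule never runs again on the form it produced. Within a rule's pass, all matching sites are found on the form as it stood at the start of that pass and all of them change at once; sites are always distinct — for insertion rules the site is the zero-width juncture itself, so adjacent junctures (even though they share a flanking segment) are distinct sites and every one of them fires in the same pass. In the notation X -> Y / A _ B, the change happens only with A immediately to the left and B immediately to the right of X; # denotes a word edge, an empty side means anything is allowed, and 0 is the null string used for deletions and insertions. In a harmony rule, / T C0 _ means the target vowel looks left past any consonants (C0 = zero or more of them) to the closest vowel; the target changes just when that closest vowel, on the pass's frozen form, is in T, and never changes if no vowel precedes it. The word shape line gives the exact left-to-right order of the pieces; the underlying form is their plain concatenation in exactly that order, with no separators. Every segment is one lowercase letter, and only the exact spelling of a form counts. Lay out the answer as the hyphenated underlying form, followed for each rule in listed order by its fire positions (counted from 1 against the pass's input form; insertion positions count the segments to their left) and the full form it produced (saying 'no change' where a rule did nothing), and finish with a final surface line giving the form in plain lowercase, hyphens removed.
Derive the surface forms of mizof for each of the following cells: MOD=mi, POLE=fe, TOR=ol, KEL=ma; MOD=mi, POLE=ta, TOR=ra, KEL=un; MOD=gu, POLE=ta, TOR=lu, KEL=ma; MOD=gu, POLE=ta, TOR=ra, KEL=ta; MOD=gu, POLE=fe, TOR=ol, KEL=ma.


cell MOD=mi, POLE=fe, TOR=ol, KEL=ma:
underlying: ro-mizof-nav-um-vd
1. e -> o, i -> u / B C0 _: fires at position(s) 4: romuzofnavumvd
2. 0 -> i / C _ C #: inserts after position(s) 13: romuzofnavumvid
3. e -> o, i -> u / B C0 _: fires at position(s) 14: romuzofnavumvud
surface: romuzofnavumvud

cell MOD=mi, POLE=ta, TOR=ra, KEL=un:
underlying: r-mizof-maz-las-vd
1. e -> o, i -> u / B C0 _: no change
2. 0 -> i / C _ C #: inserts after position(s) 13: rmizofmazlasvid
3. e -> o, i -> u / B C0 _: fires at position(s) 14: rmizofmazlasvud
surface: rmizofmazlasvud

cell MOD=gu, POLE=ta, TOR=lu, KEL=ma:
underlying: ro-mizof-maz-ses-gi
1. e -> o, i -> u / B C0 _: fires at position(s) 4, 12: romuzofmazsosgi
2. 0 -> i / C _ C #: no change
3. e -> o, i -> u / B C0 _: fires at position(s) 15: romuzofmazsosgu
surface: romuzofmazsosgu

cell MOD=gu, POLE=ta, TOR=ra, KEL=ta:
underlying: b-mizof-maz-las-gi
1. e -> o, i -> u / B C0 _: fires at position(s) 14: bmizofmazlasgu
2. 0 -> i / C _ C #: no change
3. e -> o, i -> u / B C0 _: no change
surface: bmizofmazlasgu

cell MOD=gu, POLE=fe, TOR=ol, KEL=ma:
underlying: ro-mizof-nav-um-gi
1. e -> o, i -> u / B C0 _: fires at position(s) 4, 14: romuzofnavumgu
2. 0 -> i / C _ C #: no change
3. e -> o, i -> u / B C0 _: no change
surface: romuzofnavumgu


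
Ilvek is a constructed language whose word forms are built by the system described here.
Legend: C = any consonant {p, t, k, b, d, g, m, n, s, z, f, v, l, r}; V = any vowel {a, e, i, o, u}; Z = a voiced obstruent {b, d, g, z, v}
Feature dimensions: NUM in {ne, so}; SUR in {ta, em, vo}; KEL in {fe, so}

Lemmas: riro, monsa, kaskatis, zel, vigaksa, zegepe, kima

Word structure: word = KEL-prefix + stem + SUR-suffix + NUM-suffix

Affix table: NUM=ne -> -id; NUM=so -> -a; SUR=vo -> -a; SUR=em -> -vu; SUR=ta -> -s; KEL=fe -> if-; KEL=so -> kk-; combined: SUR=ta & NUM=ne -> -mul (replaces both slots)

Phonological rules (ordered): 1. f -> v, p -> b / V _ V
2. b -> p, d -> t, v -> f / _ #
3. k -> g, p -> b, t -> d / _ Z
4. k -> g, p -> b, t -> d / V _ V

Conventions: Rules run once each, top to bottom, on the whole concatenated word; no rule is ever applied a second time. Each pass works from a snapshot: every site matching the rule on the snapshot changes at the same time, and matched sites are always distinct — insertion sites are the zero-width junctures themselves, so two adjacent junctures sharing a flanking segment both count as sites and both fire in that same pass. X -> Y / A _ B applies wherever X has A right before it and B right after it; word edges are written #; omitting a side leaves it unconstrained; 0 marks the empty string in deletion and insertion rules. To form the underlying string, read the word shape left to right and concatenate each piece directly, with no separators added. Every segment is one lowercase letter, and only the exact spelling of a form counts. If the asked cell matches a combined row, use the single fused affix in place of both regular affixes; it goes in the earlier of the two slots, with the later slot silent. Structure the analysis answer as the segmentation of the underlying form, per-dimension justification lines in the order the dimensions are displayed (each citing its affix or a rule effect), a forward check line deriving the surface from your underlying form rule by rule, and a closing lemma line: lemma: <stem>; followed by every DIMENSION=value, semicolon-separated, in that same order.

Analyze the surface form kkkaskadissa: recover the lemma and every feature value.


underlying: kk-kaskatis-s-a
NUM=so - signalled by the affix -a
SUR=ta - signalled by the affix -s
KEL=so - signalled by the affix kk-
check: kkkaskatissa -> kkkaskatissa -> kkkaskatissa -> kkkaskatissa -> kkkaskadissa
lemma: kaskatis; NUM=so; SUR=ta; KEL=so


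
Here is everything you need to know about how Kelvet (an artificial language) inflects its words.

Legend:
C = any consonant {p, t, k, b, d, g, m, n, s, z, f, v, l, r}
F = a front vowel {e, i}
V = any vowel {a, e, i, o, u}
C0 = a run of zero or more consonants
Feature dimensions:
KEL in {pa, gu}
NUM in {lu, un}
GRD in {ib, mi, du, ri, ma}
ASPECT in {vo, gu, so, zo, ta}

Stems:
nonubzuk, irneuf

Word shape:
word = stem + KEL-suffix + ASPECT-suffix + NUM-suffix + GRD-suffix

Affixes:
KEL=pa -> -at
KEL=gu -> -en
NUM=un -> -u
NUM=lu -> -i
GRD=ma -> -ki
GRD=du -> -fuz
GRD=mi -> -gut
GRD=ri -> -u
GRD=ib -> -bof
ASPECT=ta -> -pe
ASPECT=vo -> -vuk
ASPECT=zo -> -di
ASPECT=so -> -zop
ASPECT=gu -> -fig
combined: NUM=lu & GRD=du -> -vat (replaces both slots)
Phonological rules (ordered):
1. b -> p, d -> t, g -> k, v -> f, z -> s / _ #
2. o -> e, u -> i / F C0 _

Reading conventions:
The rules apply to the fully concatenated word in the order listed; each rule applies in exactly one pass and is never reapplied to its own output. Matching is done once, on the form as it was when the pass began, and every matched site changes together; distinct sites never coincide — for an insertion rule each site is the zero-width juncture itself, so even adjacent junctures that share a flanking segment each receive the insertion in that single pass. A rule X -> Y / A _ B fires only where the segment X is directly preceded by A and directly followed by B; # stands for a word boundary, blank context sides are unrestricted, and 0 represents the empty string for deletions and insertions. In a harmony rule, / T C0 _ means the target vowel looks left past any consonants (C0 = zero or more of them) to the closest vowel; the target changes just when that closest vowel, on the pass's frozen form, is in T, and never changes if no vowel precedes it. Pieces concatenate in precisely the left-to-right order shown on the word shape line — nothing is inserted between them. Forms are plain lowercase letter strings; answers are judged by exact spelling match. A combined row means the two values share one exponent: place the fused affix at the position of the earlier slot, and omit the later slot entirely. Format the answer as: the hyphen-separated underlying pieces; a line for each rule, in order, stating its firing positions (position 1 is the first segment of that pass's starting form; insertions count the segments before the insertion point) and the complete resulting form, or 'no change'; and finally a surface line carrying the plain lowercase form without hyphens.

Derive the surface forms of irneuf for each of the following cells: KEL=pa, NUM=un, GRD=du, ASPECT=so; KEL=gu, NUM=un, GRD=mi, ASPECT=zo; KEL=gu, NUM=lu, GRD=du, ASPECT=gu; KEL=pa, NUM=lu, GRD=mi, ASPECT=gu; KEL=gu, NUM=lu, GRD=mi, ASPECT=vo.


cell KEL=pa, NUM=un, GRD=du, ASPECT=so:
underlying: irneuf-at-zop-u-fuz
1. b -> p, d -> t, g -> k, v -> f, z -> s / _ #: fires at position(s) 15: irneufatzopufus
2. o -> e, u -> i / F C0 _: fires at position(s) 5: irneifatzopufus
surface: irneifatzopufus

cell KEL=gu, NUM=un, GRD=mi, ASPECT=zo:
underlying: irneuf-en-di-u-gut
1. b -> p, d -> t, g -> k, v -> f, z -> s / _ #: no change
2. o -> e, u -> i / F C0 _: fires at position(s) 5, 11: irneifendiigut
surface: irneifendiigut

cell KEL=gu, NUM=lu, GRD=du, ASPECT=gu:
underlying: irneuf-en-fig-vat
1. b -> p, d -> t, g -> k, v -> f, z -> s / _ #: no change
2. o -> e, u -> i / F C0 _: fires at position(s) 5: irneifenfigvat
surface: irneifenfigvat

cell KEL=pa, NUM=lu, GRD=mi, ASPECT=gu:
underlying: irneuf-at-fig-i-gut
1. b -> p, d -> t, g -> k, v -> f, z -> s / _ #: no change
2. o -> e, u -> i / F C0 _: fires at position(s) 5, 14: irneifatfigigit
surface: irneifatfigigit

cell KEL=gu, NUM=lu, GRD=mi, ASPECT=vo:
underlying: irneuf-en-vuk-i-gut
1. b -> p, d -> t, g -> k, v -> f, z -> s / _ #: no change
2. o -> e, u -> i / F C0 _: fires at position(s) 5, 10, 14: irneifenvikigit
surface: irneifenvikigit


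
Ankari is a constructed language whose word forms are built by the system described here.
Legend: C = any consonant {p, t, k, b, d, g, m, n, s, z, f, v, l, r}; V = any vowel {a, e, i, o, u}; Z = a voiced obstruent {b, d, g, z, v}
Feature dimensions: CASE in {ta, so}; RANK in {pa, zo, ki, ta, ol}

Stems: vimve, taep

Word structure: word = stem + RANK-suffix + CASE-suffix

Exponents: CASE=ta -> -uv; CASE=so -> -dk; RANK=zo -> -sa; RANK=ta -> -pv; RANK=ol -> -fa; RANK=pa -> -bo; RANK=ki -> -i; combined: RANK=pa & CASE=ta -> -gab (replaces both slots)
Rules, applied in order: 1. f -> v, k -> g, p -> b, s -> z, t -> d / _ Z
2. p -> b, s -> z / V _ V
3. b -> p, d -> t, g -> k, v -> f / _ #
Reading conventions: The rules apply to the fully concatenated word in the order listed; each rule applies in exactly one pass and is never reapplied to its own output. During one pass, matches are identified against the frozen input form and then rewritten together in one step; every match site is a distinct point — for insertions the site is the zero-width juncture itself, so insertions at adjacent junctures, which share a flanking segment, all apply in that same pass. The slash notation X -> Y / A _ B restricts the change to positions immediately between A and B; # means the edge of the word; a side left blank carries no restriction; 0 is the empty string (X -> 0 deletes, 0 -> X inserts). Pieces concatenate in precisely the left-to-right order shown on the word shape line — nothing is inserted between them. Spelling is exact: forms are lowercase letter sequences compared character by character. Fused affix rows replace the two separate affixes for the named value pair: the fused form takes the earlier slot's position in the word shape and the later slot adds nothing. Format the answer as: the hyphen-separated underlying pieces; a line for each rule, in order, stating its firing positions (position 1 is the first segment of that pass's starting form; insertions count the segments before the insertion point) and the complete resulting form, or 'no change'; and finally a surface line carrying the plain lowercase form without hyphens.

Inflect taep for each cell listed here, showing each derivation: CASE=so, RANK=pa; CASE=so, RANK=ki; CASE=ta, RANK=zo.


cell CASE=so, RANK=pa:
underlying: taep-bo-dk
1. f -> v, k -> g, p -> b, s -> z, t -> d / _ Z: fires at position(s) 4: taebbodk
2. p -> b, s -> z / V _ V: no change
3. b -> p, d -> t, g -> k, v -> f / _ #: no change
surface: taebbodk

cell CASE=so, RANK=ki:
underlying: taep-i-dk
1. f -> v, k -> g, p -> b, s -> z, t -> d / _ Z: no change
2. p -> b, s -> z / V _ V: fires at position(s) 4: taebidk
3. b -> p, d -> t, g -> k, v -> f / _ #: no change
surface: taebidk

cell CASE=ta, RANK=zo:
underlying: taep-sa-uv
1. f -> v, k -> g, p -> b, s -> z, t -> d / _ Z: no change
2. p -> b, s -> z / V _ V: no change
3. b -> p, d -> t, g -> k, v -> f / _ #: fires at position(s) 8: taepsauf
surface: taepsauf


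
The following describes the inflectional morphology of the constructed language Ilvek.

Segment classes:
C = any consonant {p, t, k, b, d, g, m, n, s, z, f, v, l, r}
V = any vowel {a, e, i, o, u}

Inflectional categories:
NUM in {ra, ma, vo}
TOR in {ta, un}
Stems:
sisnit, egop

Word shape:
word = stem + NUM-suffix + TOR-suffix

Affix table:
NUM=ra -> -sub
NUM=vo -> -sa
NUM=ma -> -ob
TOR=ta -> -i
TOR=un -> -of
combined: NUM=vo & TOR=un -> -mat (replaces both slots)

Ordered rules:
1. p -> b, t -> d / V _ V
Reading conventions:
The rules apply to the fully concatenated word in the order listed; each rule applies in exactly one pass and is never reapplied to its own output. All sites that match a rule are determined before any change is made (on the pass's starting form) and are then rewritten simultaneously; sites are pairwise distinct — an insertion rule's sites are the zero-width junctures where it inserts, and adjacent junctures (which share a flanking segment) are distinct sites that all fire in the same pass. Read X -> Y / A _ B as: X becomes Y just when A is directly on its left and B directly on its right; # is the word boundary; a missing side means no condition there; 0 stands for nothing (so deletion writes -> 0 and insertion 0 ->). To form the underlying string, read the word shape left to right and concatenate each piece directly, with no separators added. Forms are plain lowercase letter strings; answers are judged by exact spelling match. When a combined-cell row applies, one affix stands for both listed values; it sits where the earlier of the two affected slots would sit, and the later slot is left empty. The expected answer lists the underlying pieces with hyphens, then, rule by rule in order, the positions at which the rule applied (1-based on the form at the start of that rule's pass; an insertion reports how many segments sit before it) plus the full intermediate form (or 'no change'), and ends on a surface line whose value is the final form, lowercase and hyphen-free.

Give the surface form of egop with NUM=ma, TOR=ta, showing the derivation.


underlying: egop-ob-i
1. p -> b, t -> d / V _ V: fires at position(s) 4: egobobi
surface: egobobi


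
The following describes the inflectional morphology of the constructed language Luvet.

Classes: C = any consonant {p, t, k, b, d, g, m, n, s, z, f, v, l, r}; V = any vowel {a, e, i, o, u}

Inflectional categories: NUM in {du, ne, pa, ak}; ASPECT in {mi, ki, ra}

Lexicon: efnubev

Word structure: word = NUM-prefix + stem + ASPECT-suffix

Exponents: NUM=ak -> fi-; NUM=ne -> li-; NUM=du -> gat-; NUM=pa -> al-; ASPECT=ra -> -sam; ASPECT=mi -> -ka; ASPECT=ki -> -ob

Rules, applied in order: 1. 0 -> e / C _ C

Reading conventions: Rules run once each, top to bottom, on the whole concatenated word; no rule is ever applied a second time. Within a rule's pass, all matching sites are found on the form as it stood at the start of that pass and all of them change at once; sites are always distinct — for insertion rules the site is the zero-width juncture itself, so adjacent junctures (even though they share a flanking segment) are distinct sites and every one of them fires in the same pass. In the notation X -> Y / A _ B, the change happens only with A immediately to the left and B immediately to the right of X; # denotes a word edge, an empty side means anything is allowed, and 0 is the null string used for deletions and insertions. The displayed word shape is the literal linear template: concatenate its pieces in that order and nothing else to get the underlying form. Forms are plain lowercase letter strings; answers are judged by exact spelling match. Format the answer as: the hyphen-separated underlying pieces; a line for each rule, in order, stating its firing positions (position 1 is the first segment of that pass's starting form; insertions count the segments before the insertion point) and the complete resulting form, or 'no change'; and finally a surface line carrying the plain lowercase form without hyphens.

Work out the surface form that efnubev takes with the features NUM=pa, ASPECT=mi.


underlying: al-efnubev-ka
1. 0 -> e / C _ C: inserts after position(s) 4, 9: alefenubeveka
surface: alefenubeveka


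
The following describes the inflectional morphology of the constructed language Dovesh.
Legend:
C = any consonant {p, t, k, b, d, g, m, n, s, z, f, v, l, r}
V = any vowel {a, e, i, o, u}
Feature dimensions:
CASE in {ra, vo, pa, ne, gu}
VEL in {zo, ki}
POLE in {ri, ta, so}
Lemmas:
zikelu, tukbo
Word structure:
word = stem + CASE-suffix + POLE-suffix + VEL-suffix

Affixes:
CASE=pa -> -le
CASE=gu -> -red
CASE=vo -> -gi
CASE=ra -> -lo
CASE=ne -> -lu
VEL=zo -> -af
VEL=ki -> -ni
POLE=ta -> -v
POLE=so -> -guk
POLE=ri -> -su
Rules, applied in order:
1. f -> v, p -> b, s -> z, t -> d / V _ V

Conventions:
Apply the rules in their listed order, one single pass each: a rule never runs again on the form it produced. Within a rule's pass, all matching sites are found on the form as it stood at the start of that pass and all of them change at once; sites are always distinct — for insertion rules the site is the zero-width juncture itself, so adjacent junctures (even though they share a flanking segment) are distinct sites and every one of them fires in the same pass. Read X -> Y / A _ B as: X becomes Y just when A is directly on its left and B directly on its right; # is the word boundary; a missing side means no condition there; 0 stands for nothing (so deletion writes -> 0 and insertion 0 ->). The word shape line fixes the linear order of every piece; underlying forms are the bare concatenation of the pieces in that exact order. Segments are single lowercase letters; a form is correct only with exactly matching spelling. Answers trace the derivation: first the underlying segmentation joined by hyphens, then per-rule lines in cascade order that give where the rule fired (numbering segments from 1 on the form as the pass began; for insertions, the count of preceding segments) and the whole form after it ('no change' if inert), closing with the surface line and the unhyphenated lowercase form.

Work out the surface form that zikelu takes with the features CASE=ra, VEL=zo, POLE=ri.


underlying: zikelu-lo-su-af
1. f -> v, p -> b, s -> z, t -> d / V _ V: fires at position(s) 9: zikelulozuaf
surface: zikelulozuaf


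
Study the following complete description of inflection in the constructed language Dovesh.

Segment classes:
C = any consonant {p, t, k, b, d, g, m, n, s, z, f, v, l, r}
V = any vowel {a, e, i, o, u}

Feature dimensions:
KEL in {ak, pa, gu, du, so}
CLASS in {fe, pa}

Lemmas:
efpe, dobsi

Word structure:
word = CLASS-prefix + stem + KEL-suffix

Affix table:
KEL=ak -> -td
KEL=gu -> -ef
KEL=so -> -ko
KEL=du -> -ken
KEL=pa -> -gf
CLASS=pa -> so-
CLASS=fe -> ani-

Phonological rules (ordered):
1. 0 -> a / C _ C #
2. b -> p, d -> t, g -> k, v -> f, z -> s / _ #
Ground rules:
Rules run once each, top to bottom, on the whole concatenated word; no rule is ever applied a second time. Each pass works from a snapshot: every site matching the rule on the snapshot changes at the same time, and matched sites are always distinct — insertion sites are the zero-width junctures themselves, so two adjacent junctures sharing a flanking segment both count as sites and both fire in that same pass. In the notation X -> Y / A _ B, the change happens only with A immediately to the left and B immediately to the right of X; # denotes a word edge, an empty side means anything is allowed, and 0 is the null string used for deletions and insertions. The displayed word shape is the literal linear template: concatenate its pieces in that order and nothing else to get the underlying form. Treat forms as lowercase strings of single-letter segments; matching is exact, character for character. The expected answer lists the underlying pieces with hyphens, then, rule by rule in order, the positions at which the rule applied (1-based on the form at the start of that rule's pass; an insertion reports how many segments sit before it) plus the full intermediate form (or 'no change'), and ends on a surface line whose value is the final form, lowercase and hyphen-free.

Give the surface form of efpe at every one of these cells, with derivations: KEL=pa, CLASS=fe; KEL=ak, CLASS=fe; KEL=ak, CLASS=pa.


cell KEL=pa, CLASS=fe:
underlying: ani-efpe-gf
1. 0 -> a / C _ C #: inserts after position(s) 8: aniefpegaf
2. b -> p, d -> t, g -> k, v -> f, z -> s / _ #: no change
surface: aniefpegaf

cell KEL=ak, CLASS=fe:
underlying: ani-efpe-td
1. 0 -> a / C _ C #: inserts after position(s) 8: aniefpetad
2. b -> p, d -> t, g -> k, v -> f, z -> s / _ #: fires at position(s) 10: aniefpetat
surface: aniefpetat

cell KEL=ak, CLASS=pa:
underlying: so-efpe-td
1. 0 -> a / C _ C #: inserts after position(s) 7: soefpetad
2. b -> p, d -> t, g -> k, v -> f, z -> s / _ #: fires at position(s) 9: soefpetat
surface: soefpetat


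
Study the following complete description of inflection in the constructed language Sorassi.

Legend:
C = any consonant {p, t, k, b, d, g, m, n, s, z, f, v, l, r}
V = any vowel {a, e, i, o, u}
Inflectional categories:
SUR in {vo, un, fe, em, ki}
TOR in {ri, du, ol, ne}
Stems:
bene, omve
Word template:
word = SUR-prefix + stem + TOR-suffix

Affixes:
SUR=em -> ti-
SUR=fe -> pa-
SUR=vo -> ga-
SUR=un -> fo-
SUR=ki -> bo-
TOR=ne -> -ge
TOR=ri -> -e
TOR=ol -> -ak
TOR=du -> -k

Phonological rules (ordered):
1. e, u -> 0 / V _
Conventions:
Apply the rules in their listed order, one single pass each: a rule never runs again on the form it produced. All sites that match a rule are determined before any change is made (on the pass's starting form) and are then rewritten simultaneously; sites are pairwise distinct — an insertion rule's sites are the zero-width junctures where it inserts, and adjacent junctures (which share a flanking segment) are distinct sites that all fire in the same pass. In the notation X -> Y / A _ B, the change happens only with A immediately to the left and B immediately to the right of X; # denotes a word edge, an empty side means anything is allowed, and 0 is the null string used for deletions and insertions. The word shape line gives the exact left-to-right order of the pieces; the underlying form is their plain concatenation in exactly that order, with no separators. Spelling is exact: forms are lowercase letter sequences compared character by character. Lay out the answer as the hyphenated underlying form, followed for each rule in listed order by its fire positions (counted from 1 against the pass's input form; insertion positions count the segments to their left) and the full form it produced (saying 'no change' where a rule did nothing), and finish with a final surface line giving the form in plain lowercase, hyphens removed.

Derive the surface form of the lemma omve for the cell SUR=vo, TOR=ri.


underlying: ga-omve-e
1. e, u -> 0 / V _: fires at position(s) 7: gaomve
surface: gaomve


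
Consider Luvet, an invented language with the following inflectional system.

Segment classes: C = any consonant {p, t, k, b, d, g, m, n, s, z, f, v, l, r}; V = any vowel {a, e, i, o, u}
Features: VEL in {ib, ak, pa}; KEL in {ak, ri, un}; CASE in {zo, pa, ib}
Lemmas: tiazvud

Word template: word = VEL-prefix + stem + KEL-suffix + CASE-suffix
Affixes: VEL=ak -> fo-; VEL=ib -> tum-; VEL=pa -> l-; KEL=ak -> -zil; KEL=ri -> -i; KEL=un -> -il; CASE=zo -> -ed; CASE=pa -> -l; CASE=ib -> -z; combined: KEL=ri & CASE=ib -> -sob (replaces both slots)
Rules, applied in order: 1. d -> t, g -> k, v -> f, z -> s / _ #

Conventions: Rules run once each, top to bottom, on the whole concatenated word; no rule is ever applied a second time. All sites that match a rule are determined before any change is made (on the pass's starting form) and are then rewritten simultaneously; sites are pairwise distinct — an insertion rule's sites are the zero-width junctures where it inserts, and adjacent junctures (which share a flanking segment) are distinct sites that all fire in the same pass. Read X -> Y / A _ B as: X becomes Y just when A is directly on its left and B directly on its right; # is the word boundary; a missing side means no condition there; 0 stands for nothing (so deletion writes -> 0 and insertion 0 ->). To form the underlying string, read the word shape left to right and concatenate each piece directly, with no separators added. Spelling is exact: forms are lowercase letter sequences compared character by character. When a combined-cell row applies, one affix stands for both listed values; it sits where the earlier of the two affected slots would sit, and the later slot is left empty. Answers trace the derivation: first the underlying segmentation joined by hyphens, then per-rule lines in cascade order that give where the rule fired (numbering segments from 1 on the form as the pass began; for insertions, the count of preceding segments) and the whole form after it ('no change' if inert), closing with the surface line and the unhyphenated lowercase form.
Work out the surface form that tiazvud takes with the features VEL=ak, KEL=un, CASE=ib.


underlying: fo-tiazvud-il-z
1. d -> t, g -> k, v -> f, z -> s / _ #: fires at position(s) 12: fotiazvudils
surface: fotiazvudils
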